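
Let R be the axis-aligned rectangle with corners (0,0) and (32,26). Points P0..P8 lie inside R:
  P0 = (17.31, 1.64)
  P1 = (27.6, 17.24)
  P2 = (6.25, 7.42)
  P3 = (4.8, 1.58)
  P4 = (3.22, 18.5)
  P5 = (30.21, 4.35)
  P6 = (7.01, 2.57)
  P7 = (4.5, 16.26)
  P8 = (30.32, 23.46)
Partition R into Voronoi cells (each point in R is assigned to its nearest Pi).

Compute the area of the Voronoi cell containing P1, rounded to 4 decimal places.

Area of P1's cell: 186.6151

1. box [0,32]×[0,26]: [(0, 0) (32, 0) (32, 26) (0, 26)]
2. ⊥bis P1·P0 via (22.455,9.44): [(0, 24.2517) (32, 3.144) (32, 26) (0, 26)]  |A|=393.6698
3. ⊥bis P1·P2 via (16.925,12.33): [(16.4247, 13.4177) (32, 3.144) (32, 26) (10.6374, 26)]  |A|=312.3899
4. ⊥bis P1·P3 via (16.2,9.41): [(16.4247, 13.4177) (32, 3.144) (32, 26) (10.6374, 26)]  |A|=312.3899
5. ⊥bis P1·P4 via (15.41,17.87): [(15.3056, 15.8507) (16.4247, 13.4177) (32, 3.144) (32, 26) (15.8302, 26)]  |A|=286.0387
6. ⊥bis P1·P5 via (28.905,10.795): [(15.3056, 15.8507) (16.4247, 13.4177) (22.3982, 9.4775) (32, 11.4217) (32, 26) (15.8302, 26)]  |A|=246.2981
7. ⊥bis P1·P6 via (17.305,9.905): [(15.3056, 15.8507) (16.4247, 13.4177) (22.3982, 9.4775) (32, 11.4217) (32, 26) (15.8302, 26)]  |A|=246.2981
8. ⊥bis P1·P7 via (16.05,16.75): [(15.7354, 24.1659) (16.1677, 13.9766) (16.4247, 13.4177) (22.3982, 9.4775) (32, 11.4217) (32, 26) (15.8302, 26)]  |A|=242.3114
9. ⊥bis P1·P8 via (28.96,20.35): [(15.7354, 24.1659) (16.1677, 13.9766) (16.4247, 13.4177) (22.3982, 9.4775) (32, 11.4217) (32, 19.0206) (16.0398, 26) (15.8302, 26)]  |A|=186.6151
10. canonical 8-gon: [(15.7354, 24.1659) (16.1677, 13.9766) (16.4247, 13.4177) (22.3982, 9.4775) (32, 11.4217) (32, 19.0206) (16.0398, 26) (15.8302, 26)]
11. shoelace: 186.6151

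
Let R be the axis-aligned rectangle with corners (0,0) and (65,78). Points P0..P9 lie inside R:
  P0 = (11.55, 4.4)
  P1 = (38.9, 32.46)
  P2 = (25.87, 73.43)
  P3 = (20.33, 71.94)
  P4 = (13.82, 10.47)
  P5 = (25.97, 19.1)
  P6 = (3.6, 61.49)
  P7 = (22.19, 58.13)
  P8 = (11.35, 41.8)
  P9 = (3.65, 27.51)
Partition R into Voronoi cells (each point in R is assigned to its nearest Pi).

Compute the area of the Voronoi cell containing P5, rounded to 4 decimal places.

Area of P5's cell: 703.0913

1. box [0,65]×[0,78]: [(0, 0) (65, 0) (65, 78) (0, 78)]
2. ⊥bis P5·P0 via (18.76,11.75): [(0, 30.1527) (30.7382, 0) (65, 0) (65, 78) (0, 78)]  |A|=4606.5813
3. ⊥bis P5·P1 via (32.435,25.78): [(0, 57.1711) (0, 30.1527) (30.7382, 0) (59.0723, 0)]  |A|=1225.1954
4. ⊥bis P5·P2 via (25.92,46.265): [(11.2966, 46.2381) (0, 46.2173) (0, 30.1527) (30.7382, 0) (59.0723, 0)]  |A|=1163.3255
5. ⊥bis P5·P3 via (23.15,45.52): [(13.1423, 44.4518) (0, 43.049) (0, 30.1527) (30.7382, 0) (59.0723, 0)]  |A|=1132.3978
6. ⊥bis P5·P4 via (19.895,14.785): [(13.1423, 44.4518) (0, 43.049) (0, 42.7948) (29.6118, 1.1049) (30.7382, 0) (59.0723, 0)]  |A|=945.22
7. ⊥bis P5·P6 via (14.785,40.295): [(16.5014, 41.2008) (5.3224, 35.3014) (29.6118, 1.1049) (30.7382, 0) (59.0723, 0)]  |A|=861.8198
8. ⊥bis P5·P7 via (24.08,38.615): [(19.6195, 38.183) (8.7966, 37.1348) (5.3224, 35.3014) (29.6118, 1.1049) (30.7382, 0) (59.0723, 0)]  |A|=843.8552
9. ⊥bis P5·P8 via (18.66,30.45): [(24.0337, 33.9109) (11.8731, 26.0789) (29.6118, 1.1049) (30.7382, 0) (59.0723, 0)]  |A|=717.1273
10. ⊥bis P5·P9 via (14.81,23.305): [(24.0337, 33.9109) (17.1312, 29.4654) (14.4749, 22.4158) (29.6118, 1.1049) (30.7382, 0) (59.0723, 0)]  |A|=703.0913
11. canonical 6-gon: [(24.0337, 33.9109) (17.1312, 29.4654) (14.4749, 22.4158) (29.6118, 1.1049) (30.7382, 0) (59.0723, 0)]
12. shoelace: 703.0913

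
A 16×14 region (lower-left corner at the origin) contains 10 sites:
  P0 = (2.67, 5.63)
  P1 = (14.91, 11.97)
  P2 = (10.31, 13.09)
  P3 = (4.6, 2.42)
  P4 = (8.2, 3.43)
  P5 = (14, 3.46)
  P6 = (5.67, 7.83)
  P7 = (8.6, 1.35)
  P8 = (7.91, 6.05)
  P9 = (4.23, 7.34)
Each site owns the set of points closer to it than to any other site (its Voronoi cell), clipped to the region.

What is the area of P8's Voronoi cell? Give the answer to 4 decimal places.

Area of P8's cell: 21.3703

1. box [0,16]×[0,14]: [(0, 0) (16, 0) (16, 14) (0, 14)]
2. ⊥bis P8·P0 via (5.29,5.84): [(5.7581, 0) (16, 0) (16, 14) (4.636, 14)]  |A|=151.2417
3. ⊥bis P8·P1 via (11.41,9.01): [(5.7581, 0) (16, 0) (16, 3.5826) (7.1899, 14) (4.636, 14)]  |A|=105.3526
4. ⊥bis P8·P2 via (9.11,9.57): [(4.8753, 11.0136) (5.7581, 0) (16, 0) (16, 3.5826) (11.6763, 8.6951)]  |A|=88.7009
5. ⊥bis P8·P3 via (6.255,4.235): [(4.8753, 11.0136) (5.3527, 5.0578) (10.8994, 0) (16, 0) (16, 3.5826) (11.6763, 8.6951)]  |A|=75.699
6. ⊥bis P8·P4 via (8.055,4.74): [(4.8753, 11.0136) (5.3527, 5.0578) (5.956, 4.5077) (14.4249, 5.4451) (11.6763, 8.6951)]  |A|=37.5865
7. ⊥bis P8·P5 via (10.955,4.755): [(4.8753, 11.0136) (5.3527, 5.0578) (5.956, 4.5077) (11.0916, 5.0761) (12.3113, 7.9442) (11.6763, 8.6951)]  |A|=33.0313
8. ⊥bis P8·P6 via (6.79,6.94): [(8.929, 9.6317) (5.3473, 5.1245) (5.3527, 5.0578) (5.956, 4.5077) (11.0916, 5.0761) (12.3113, 7.9442) (11.6763, 8.6951)]  |A|=21.4213
9. ⊥bis P8·P7 via (8.255,3.7): [(8.929, 9.6317) (5.3473, 5.1245) (5.3527, 5.0578) (5.956, 4.5077) (11.0916, 5.0761) (12.3113, 7.9442) (11.6763, 8.6951)]  |A|=21.4213
10. ⊥bis P8·P9 via (6.07,6.695): [(8.929, 9.6317) (5.6554, 5.5121) (5.4613, 4.9587) (5.956, 4.5077) (11.0916, 5.0761) (12.3113, 7.9442) (11.6763, 8.6951)]  |A|=21.3703
11. canonical 7-gon: [(8.929, 9.6317) (5.6554, 5.5121) (5.4613, 4.9587) (5.956, 4.5077) (11.0916, 5.0761) (12.3113, 7.9442) (11.6763, 8.6951)]
12. shoelace: 21.3703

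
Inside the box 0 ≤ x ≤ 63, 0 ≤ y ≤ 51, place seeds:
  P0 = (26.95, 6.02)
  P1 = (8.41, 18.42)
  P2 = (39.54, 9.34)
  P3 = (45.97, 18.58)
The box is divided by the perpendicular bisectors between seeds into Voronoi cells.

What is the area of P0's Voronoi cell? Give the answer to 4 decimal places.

1. box [0,63]×[0,51]: [(0, 0) (63, 0) (63, 51) (0, 51)]
2. ⊥bis P0·P1 via (17.68,12.22): [(9.507, 0) (63, 0) (63, 51) (43.617, 51)]  |A|=1858.3388
3. ⊥bis P0·P2 via (33.245,7.68): [(27.9848, 27.6274) (9.507, 0) (35.2702, 0)]  |A|=355.8859
4. ⊥bis P0·P3 via (36.46,12.3): [(29.0794, 23.4767) (27.1564, 26.3887) (9.507, 0) (35.2702, 0)]  |A|=353.4887
5. canonical 4-gon: [(29.0794, 23.4767) (27.1564, 26.3887) (9.507, 0) (35.2702, 0)]
6. shoelace: 353.4887

Area of P0's cell: 353.4887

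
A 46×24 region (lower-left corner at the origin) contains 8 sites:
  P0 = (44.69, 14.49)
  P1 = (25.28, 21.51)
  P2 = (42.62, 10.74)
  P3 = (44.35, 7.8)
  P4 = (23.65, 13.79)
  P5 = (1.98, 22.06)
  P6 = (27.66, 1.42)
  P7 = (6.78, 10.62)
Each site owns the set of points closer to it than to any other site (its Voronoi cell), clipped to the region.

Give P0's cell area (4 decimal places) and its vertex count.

1. box [0,46]×[0,24]: [(0, 0) (46, 0) (46, 24) (0, 24)]
2. ⊥bis P0·P1 via (34.985,18): [(28.475, 0) (46, 0) (46, 24) (37.155, 24)]  |A|=316.4404
3. ⊥bis P0·P2 via (43.655,12.615): [(34.8044, 17.5006) (46, 11.3206) (46, 24) (37.155, 24)]  |A|=99.721
4. ⊥bis P0·P3 via (44.52,11.145): [(34.8044, 17.5006) (46, 11.3206) (46, 24) (37.155, 24)]  |A|=99.721
5. ⊥bis P0·P4 via (34.17,14.14): [(34.8044, 17.5006) (46, 11.3206) (46, 24) (37.155, 24)]  |A|=99.721
6. ⊥bis P0·P5 via (23.335,18.275): [(34.8044, 17.5006) (46, 11.3206) (46, 24) (37.155, 24)]  |A|=99.721
7. ⊥bis P0·P6 via (36.175,7.955): [(34.8044, 17.5006) (46, 11.3206) (46, 24) (37.155, 24)]  |A|=99.721
8. ⊥bis P0·P7 via (25.735,12.555): [(34.8044, 17.5006) (46, 11.3206) (46, 24) (37.155, 24)]  |A|=99.721
9. canonical 4-gon: [(34.8044, 17.5006) (46, 11.3206) (46, 24) (37.155, 24)]
10. shoelace: 99.721

Area of P0's cell: 99.7210 (4 vertices)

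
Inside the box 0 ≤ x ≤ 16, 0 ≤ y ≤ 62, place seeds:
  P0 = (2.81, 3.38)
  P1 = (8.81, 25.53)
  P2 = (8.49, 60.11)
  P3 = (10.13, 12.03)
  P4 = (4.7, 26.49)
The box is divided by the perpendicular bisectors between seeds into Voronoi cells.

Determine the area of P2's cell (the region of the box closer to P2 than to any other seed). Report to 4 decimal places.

Area of P2's cell: 300.0117

1. box [0,16]×[0,62]: [(0, 0) (16, 0) (16, 62) (0, 62)]
2. ⊥bis P2·P0 via (5.65,31.745): [(0, 32.3107) (16, 30.7087) (16, 62) (0, 62)]  |A|=487.8446
3. ⊥bis P2·P1 via (8.65,42.82): [(0, 42.74) (16, 42.888) (16, 62) (0, 62)]  |A|=306.9762
4. ⊥bis P2·P3 via (9.31,36.07): [(0, 42.74) (16, 42.888) (16, 62) (0, 62)]  |A|=306.9762
5. ⊥bis P2·P4 via (6.595,43.3): [(0, 44.0435) (10.6858, 42.8388) (16, 42.888) (16, 62) (0, 62)]  |A|=300.0117
6. canonical 5-gon: [(0, 44.0435) (10.6858, 42.8388) (16, 42.888) (16, 62) (0, 62)]
7. shoelace: 300.0117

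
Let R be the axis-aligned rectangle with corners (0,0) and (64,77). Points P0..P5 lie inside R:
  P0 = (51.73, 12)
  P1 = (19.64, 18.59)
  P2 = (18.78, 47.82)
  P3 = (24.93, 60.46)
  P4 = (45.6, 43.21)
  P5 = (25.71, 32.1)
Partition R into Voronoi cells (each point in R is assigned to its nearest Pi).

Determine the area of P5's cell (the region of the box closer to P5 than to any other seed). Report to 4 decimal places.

Area of P5's cell: 436.6379

1. box [0,64]×[0,77]: [(0, 0) (64, 0) (64, 77) (0, 77)]
2. ⊥bis P5·P0 via (38.72,22.05): [(0, 0) (21.6868, 0) (64, 54.7757) (64, 77) (0, 77)]  |A|=3769.1323
3. ⊥bis P5·P1 via (22.675,25.345): [(0, 35.5328) (36.4755, 19.1445) (64, 54.7757) (64, 77) (0, 77)]  |A|=2913.5027
4. ⊥bis P5·P2 via (22.245,39.96): [(6.0432, 32.8176) (36.4755, 19.1445) (64, 54.7757) (64, 58.3673)]  |A|=834.4218
5. ⊥bis P5·P3 via (25.32,46.28): [(37.3306, 46.6103) (6.0432, 32.8176) (36.4755, 19.1445) (58.1344, 47.1825)]  |A|=709.2237
6. ⊥bis P5·P4 via (35.655,37.655): [(31.9722, 44.2482) (6.0432, 32.8176) (36.4755, 19.1445) (41.9999, 26.2959)]  |A|=436.6379
7. canonical 4-gon: [(31.9722, 44.2482) (6.0432, 32.8176) (36.4755, 19.1445) (41.9999, 26.2959)]
8. shoelace: 436.6379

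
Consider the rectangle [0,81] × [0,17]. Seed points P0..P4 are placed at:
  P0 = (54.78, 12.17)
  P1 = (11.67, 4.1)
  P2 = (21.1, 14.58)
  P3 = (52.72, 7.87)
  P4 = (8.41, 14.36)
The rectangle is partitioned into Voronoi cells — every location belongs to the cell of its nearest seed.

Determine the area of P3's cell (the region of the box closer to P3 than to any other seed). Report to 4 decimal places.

1. box [0,81]×[0,17]: [(0, 0) (81, 0) (81, 17) (0, 17)]
2. ⊥bis P3·P0 via (53.75,10.02): [(0, 0) (74.6655, 0) (39.1801, 17) (0, 17)]  |A|=967.6879
3. ⊥bis P3·P1 via (32.195,5.985): [(32.7447, 0) (74.6655, 0) (39.1801, 17) (31.1834, 17)]  |A|=424.2994
4. ⊥bis P3·P2 via (36.91,11.225): [(34.528, 0) (74.6655, 0) (39.1801, 17) (38.1355, 17)]  |A|=350.0484
5. ⊥bis P3·P4 via (30.565,11.115): [(34.528, 0) (74.6655, 0) (39.1801, 17) (38.1355, 17)]  |A|=350.0484
6. canonical 4-gon: [(34.528, 0) (74.6655, 0) (39.1801, 17) (38.1355, 17)]
7. shoelace: 350.0484

Area of P3's cell: 350.0484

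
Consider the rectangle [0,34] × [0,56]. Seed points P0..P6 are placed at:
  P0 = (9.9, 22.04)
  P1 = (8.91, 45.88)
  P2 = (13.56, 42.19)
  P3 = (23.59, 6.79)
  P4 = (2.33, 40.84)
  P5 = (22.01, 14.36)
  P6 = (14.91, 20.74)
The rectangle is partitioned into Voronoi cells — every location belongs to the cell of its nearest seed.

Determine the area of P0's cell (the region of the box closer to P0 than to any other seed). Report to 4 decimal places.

1. box [0,34]×[0,56]: [(0, 0) (34, 0) (34, 56) (0, 56)]
2. ⊥bis P0·P1 via (9.405,33.96): [(0, 33.5694) (0, 0) (34, 0) (34, 34.9814)]  |A|=1165.3635
3. ⊥bis P0·P2 via (11.73,32.115): [(3.0299, 33.6953) (0, 33.5694) (0, 0) (34, 0) (34, 28.0699)]  |A|=1058.3398
4. ⊥bis P0·P3 via (16.745,14.415): [(32.2999, 28.3787) (3.0299, 33.6953) (0, 33.5694) (0, 0) (0.6874, 0)]  |A|=561.7944
5. ⊥bis P0·P4 via (6.115,31.44): [(32.2999, 28.3787) (9.0157, 32.608) (0, 28.9777) (0, 0) (0.6874, 0)]  |A|=539.0719
6. ⊥bis P0·P5 via (15.955,18.2): [(9.3373, 7.7651) (23.4318, 29.9895) (9.0157, 32.608) (0, 28.9777) (0, 0) (0.6874, 0)]  |A|=429.1753
7. ⊥bis P0·P6 via (12.405,21.39): [(8.7276, 7.2177) (15.0323, 31.5152) (9.0157, 32.608) (0, 28.9777) (0, 0) (0.6874, 0)]  |A|=319.4047
8. canonical 6-gon: [(8.7276, 7.2177) (15.0323, 31.5152) (9.0157, 32.608) (0, 28.9777) (0, 0) (0.6874, 0)]
9. shoelace: 319.4047

Area of P0's cell: 319.4047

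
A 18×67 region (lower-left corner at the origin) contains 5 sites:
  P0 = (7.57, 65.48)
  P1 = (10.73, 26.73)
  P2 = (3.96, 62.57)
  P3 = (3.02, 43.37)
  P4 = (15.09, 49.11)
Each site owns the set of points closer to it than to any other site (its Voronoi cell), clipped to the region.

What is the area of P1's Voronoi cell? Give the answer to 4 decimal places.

Area of P1's cell: 640.4682

1. box [0,18]×[0,67]: [(0, 0) (18, 0) (18, 67) (0, 67)]
2. ⊥bis P1·P0 via (9.15,46.105): [(0, 45.3588) (0, 0) (18, 0) (18, 46.8267)]  |A|=829.6698
3. ⊥bis P1·P2 via (7.345,44.65): [(0, 43.2626) (0, 0) (18, 0) (18, 46.6627)]  |A|=809.3272
4. ⊥bis P1·P3 via (6.875,35.05): [(0, 31.8645) (0, 0) (18, 0) (18, 40.2047)]  |A|=648.6228
5. ⊥bis P1·P4 via (12.91,37.92): [(13.022, 37.8982) (0, 31.8645) (0, 0) (18, 0) (18, 36.9284)]  |A|=640.4682
6. canonical 5-gon: [(13.022, 37.8982) (0, 31.8645) (0, 0) (18, 0) (18, 36.9284)]
7. shoelace: 640.4682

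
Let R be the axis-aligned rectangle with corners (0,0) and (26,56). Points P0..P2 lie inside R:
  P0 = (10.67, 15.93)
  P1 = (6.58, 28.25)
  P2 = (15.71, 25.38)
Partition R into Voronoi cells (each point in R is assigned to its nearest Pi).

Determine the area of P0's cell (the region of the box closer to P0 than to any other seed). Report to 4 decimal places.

1. box [0,26]×[0,56]: [(0, 0) (26, 0) (26, 56) (0, 56)]
2. ⊥bis P0·P1 via (8.625,22.09): [(0, 19.2267) (0, 0) (26, 0) (26, 27.8582)]  |A|=612.1028
3. ⊥bis P0·P2 via (13.19,20.655): [(9.7803, 22.4735) (0, 19.2267) (0, 0) (26, 0) (26, 13.823)]  |A|=498.2795
4. canonical 5-gon: [(9.7803, 22.4735) (0, 19.2267) (0, 0) (26, 0) (26, 13.823)]
5. shoelace: 498.2795

Area of P0's cell: 498.2795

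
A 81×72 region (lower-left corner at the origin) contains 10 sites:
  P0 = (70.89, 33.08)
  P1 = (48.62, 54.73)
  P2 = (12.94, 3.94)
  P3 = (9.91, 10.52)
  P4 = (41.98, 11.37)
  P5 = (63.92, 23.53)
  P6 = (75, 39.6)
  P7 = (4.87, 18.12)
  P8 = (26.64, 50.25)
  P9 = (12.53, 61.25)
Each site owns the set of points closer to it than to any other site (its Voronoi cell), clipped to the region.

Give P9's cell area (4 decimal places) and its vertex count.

Area of P9's cell: 628.7078 (4 vertices)

1. box [0,81]×[0,72]: [(0, 0) (81, 0) (81, 72) (0, 72)]
2. ⊥bis P9·P0 via (41.71,47.165): [(0, 0) (18.9438, 0) (53.6977, 72) (0, 72)]  |A|=2615.0922
3. ⊥bis P9·P1 via (30.575,57.99): [(0, 0) (18.9438, 0) (20.7893, 3.8234) (33.106, 72) (0, 72)]  |A|=1913.1578
4. ⊥bis P9·P2 via (12.735,32.595): [(0, 32.5039) (26.0043, 32.6899) (33.106, 72) (0, 72)]  |A|=1164.2347
5. ⊥bis P9·P3 via (11.22,35.885): [(0, 36.4645) (26.4395, 35.099) (33.106, 72) (0, 72)]  |A|=1080.5946
6. ⊥bis P9·P4 via (27.255,36.31): [(0, 36.4645) (25.3033, 35.1577) (26.5871, 35.9156) (33.106, 72) (0, 72)]  |A|=1080.1263
7. ⊥bis P9·P5 via (38.225,42.39): [(0, 36.4645) (25.3033, 35.1577) (26.5871, 35.9156) (33.106, 72) (0, 72)]  |A|=1080.1263
8. ⊥bis P9·P6 via (43.765,50.425): [(0, 36.4645) (25.3033, 35.1577) (26.5871, 35.9156) (33.106, 72) (0, 72)]  |A|=1080.1263
9. ⊥bis P9·P7 via (8.7,39.685): [(0, 41.2301) (26.6908, 36.4898) (33.106, 72) (0, 72)]  |A|=998.437
10. ⊥bis P9·P8 via (19.585,55.75): [(0, 41.2301) (7.2602, 39.9407) (32.2533, 72) (0, 72)]  |A|=628.7078
11. canonical 4-gon: [(0, 41.2301) (7.2602, 39.9407) (32.2533, 72) (0, 72)]
12. shoelace: 628.7078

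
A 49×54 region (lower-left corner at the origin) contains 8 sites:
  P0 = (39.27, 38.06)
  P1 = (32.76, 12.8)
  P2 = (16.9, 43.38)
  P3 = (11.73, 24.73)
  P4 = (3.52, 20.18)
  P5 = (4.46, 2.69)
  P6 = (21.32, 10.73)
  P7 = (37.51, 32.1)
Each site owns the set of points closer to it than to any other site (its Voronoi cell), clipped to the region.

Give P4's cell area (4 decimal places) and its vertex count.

Area of P4's cell: 163.9910 (4 vertices)

1. box [0,49]×[0,54]: [(0, 0) (49, 0) (49, 54) (0, 54)]
2. ⊥bis P4·P0 via (21.395,29.12): [(0, 0) (35.9591, 0) (8.9515, 54) (0, 54)]  |A|=1212.586
3. ⊥bis P4·P1 via (18.14,16.49): [(0, 0) (13.978, 0) (21.3503, 29.2094) (8.9515, 54) (0, 54)]  |A|=891.5596
4. ⊥bis P4·P2 via (10.21,31.78): [(0, 37.6684) (0, 0) (13.978, 0) (20.5011, 25.8449)]  |A|=566.7516
5. ⊥bis P4·P3 via (7.625,22.455): [(0, 36.2135) (0, 0) (13.978, 0) (15.8842, 7.5522)]  |A|=340.3931
6. ⊥bis P4·P5 via (3.99,11.435): [(13.4505, 11.9435) (0, 36.2135) (0, 11.2206)]  |A|=168.0842
7. ⊥bis P4·P6 via (12.42,15.455): [(10.4707, 11.7833) (11.972, 14.6112) (0, 36.2135) (0, 11.2206)]  |A|=163.991
8. ⊥bis P4·P7 via (20.515,26.14): [(10.4707, 11.7833) (11.972, 14.6112) (0, 36.2135) (0, 11.2206)]  |A|=163.991
9. canonical 4-gon: [(10.4707, 11.7833) (11.972, 14.6112) (0, 36.2135) (0, 11.2206)]
10. shoelace: 163.991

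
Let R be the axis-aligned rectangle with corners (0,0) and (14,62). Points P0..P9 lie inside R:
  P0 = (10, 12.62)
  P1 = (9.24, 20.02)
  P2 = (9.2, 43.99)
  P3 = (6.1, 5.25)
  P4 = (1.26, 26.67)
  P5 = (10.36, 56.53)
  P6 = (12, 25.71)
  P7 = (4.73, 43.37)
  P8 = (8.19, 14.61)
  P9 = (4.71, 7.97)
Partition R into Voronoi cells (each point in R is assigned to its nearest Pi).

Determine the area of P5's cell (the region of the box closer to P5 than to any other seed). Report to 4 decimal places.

1. box [0,14]×[0,62]: [(0, 0) (14, 0) (14, 62) (0, 62)]
2. ⊥bis P5·P0 via (10.18,34.575): [(0, 34.6585) (14, 34.5437) (14, 62) (0, 62)]  |A|=383.585
3. ⊥bis P5·P1 via (9.8,38.275): [(0, 38.5756) (14, 38.1462) (14, 62) (0, 62)]  |A|=330.9475
4. ⊥bis P5·P2 via (9.78,50.26): [(0, 51.1647) (14, 49.8696) (14, 62) (0, 62)]  |A|=160.7597
5. ⊥bis P5·P3 via (8.23,30.89): [(0, 51.1647) (14, 49.8696) (14, 62) (0, 62)]  |A|=160.7597
6. ⊥bis P5·P4 via (5.81,41.6): [(0, 51.1647) (14, 49.8696) (14, 62) (0, 62)]  |A|=160.7597
7. ⊥bis P5·P6 via (11.18,41.12): [(0, 51.1647) (14, 49.8696) (14, 62) (0, 62)]  |A|=160.7597
8. ⊥bis P5·P7 via (7.545,49.95): [(0, 53.1778) (6.0039, 50.6093) (14, 49.8696) (14, 62) (0, 62)]  |A|=154.7164
9. ⊥bis P5·P8 via (9.275,35.57): [(0, 53.1778) (6.0039, 50.6093) (14, 49.8696) (14, 62) (0, 62)]  |A|=154.7164
10. ⊥bis P5·P9 via (7.535,32.25): [(0, 53.1778) (6.0039, 50.6093) (14, 49.8696) (14, 62) (0, 62)]  |A|=154.7164
11. canonical 5-gon: [(0, 53.1778) (6.0039, 50.6093) (14, 49.8696) (14, 62) (0, 62)]
12. shoelace: 154.7164

Area of P5's cell: 154.7164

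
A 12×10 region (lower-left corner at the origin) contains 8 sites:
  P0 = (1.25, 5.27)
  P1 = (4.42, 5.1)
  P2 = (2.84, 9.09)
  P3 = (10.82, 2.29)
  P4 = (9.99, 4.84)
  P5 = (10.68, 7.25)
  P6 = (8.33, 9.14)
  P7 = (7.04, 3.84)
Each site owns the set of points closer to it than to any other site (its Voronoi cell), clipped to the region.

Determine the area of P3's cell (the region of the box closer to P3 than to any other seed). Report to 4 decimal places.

1. box [0,12]×[0,10]: [(0, 0) (12, 0) (12, 10) (0, 10)]
2. ⊥bis P3·P0 via (6.035,3.78): [(4.8579, 0) (12, 0) (12, 10) (7.9718, 10)]  |A|=55.851
3. ⊥bis P3·P1 via (7.62,3.695): [(5.9977, 0) (12, 0) (12, 10) (10.3883, 10)]  |A|=38.0702
4. ⊥bis P3·P2 via (6.83,5.69): [(10.2667, 9.7231) (5.9977, 0) (12, 0) (12, 10) (10.5027, 10)]  |A|=38.0544
5. ⊥bis P3·P4 via (10.405,3.565): [(7.089, 2.4857) (5.9977, 0) (12, 0) (12, 4.0842)]  |A|=17.4885
6. ⊥bis P3·P5 via (10.75,4.77): [(7.089, 2.4857) (5.9977, 0) (12, 0) (12, 4.0842)]  |A|=17.4885
7. ⊥bis P3·P6 via (9.575,5.715): [(7.089, 2.4857) (5.9977, 0) (12, 0) (12, 4.0842)]  |A|=17.4885
8. ⊥bis P3·P7 via (8.93,3.065): [(8.9394, 3.088) (7.6732, 0) (12, 0) (12, 4.0842)]  |A|=12.9305
9. canonical 4-gon: [(8.9394, 3.088) (7.6732, 0) (12, 0) (12, 4.0842)]
10. shoelace: 12.9305

Area of P3's cell: 12.9305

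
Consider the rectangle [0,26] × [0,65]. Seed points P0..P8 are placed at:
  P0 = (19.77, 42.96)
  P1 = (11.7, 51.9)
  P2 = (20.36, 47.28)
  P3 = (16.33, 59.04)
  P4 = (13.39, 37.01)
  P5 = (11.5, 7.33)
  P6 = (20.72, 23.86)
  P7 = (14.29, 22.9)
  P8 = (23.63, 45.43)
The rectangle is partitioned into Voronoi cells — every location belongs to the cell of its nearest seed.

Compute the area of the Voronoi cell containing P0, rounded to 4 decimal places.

Area of P0's cell: 85.3308

1. box [0,26]×[0,65]: [(0, 0) (26, 0) (26, 65) (0, 65)]
2. ⊥bis P0·P1 via (15.735,47.43): [(0, 33.2263) (0, 0) (26, 0) (26, 56.6961)]  |A|=1168.9901
3. ⊥bis P0·P2 via (20.065,45.12): [(14.0813, 45.9372) (0, 33.2263) (0, 0) (26, 0) (26, 44.3094)]  |A|=1095.1738
4. ⊥bis P0·P3 via (18.05,51): [(14.0813, 45.9372) (0, 33.2263) (0, 0) (26, 0) (26, 44.3094)]  |A|=1095.1738
5. ⊥bis P0·P4 via (16.58,39.985): [(14.0813, 45.9372) (12.4241, 44.4413) (26, 29.8842) (26, 44.3094)]  |A|=108.1815
6. ⊥bis P0·P5 via (15.635,25.145): [(14.0813, 45.9372) (12.4241, 44.4413) (26, 29.8842) (26, 44.3094)]  |A|=108.1815
7. ⊥bis P0·P6 via (20.245,33.41): [(14.0813, 45.9372) (12.4241, 44.4413) (22.6025, 33.5273) (26, 33.6962) (26, 44.3094)]  |A|=101.7058
8. ⊥bis P0·P7 via (17.03,32.93): [(14.0813, 45.9372) (12.4241, 44.4413) (22.6025, 33.5273) (26, 33.6962) (26, 44.3094)]  |A|=101.7058
9. ⊥bis P0·P8 via (21.7,44.195): [(21.208, 44.9639) (14.0813, 45.9372) (12.4241, 44.4413) (22.6025, 33.5273) (26, 33.6962) (26, 37.4752)]  |A|=85.3308
10. canonical 6-gon: [(21.208, 44.9639) (14.0813, 45.9372) (12.4241, 44.4413) (22.6025, 33.5273) (26, 33.6962) (26, 37.4752)]
11. shoelace: 85.3308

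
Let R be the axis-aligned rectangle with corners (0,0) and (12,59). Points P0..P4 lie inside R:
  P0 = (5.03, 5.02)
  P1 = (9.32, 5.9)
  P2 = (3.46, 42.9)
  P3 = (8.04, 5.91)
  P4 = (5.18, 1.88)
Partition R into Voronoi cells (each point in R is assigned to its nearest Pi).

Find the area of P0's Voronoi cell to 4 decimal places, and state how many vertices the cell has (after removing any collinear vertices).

1. box [0,12]×[0,59]: [(0, 0) (12, 0) (12, 59) (0, 59)]
2. ⊥bis P0·P1 via (7.175,5.46): [(0, 40.4381) (0, 0) (8.295, 0)]  |A|=167.7171
3. ⊥bis P0·P2 via (4.245,23.96): [(3.3874, 23.9245) (0, 23.7841) (0, 0) (8.295, 0)]  |A|=139.51
4. ⊥bis P0·P3 via (6.535,5.465): [(1.1049, 23.8299) (0, 23.7841) (0, 0) (8.1509, 0)]  |A|=110.2564
5. ⊥bis P0·P4 via (5.105,3.45): [(7.1026, 3.5454) (1.1049, 23.8299) (0, 23.7841) (0, 3.2061)]  |A|=84.4213
6. canonical 4-gon: [(7.1026, 3.5454) (1.1049, 23.8299) (0, 23.7841) (0, 3.2061)]
7. shoelace: 84.4213

Area of P0's cell: 84.4213 (4 vertices)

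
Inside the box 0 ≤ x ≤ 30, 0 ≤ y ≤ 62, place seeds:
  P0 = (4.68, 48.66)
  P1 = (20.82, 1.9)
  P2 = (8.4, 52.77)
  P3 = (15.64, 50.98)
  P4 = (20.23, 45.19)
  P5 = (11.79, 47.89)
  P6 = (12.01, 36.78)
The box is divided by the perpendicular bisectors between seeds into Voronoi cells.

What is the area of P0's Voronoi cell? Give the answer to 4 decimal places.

Area of P0's cell: 103.5810

1. box [0,30]×[0,62]: [(0, 0) (30, 0) (30, 62) (0, 62)]
2. ⊥bis P0·P1 via (12.75,25.28): [(0, 20.8791) (30, 31.2341) (30, 62) (0, 62)]  |A|=1078.3012
3. ⊥bis P0·P2 via (6.54,50.715): [(0, 56.6344) (0, 20.8791) (28.5979, 30.7502)]  |A|=511.2634
4. ⊥bis P0·P3 via (10.16,49.82): [(10.7836, 46.8741) (0, 56.6344) (0, 20.8791) (15.1773, 26.1178)]  |A|=361.8053
5. ⊥bis P0·P4 via (12.455,46.925): [(11.5917, 43.0564) (10.7836, 46.8741) (0, 56.6344) (0, 20.8791) (7.1972, 23.3634)]  |A|=289.2818
6. ⊥bis P0·P5 via (8.235,48.275): [(8.3243, 49.1) (0, 56.6344) (0, 20.8791) (5.4726, 22.7681)]  |A|=218.1788
7. ⊥bis P0·P6 via (8.345,42.72): [(7.5824, 42.2495) (8.3243, 49.1) (0, 56.6344) (0, 37.5711)]  |A|=103.581
8. canonical 4-gon: [(7.5824, 42.2495) (8.3243, 49.1) (0, 56.6344) (0, 37.5711)]
9. shoelace: 103.581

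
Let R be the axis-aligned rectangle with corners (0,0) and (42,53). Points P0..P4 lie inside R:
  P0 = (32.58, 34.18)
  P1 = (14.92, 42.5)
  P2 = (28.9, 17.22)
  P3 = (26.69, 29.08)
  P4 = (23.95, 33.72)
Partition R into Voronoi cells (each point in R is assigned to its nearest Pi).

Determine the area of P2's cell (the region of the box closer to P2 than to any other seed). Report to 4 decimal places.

1. box [0,42]×[0,53]: [(0, 0) (42, 0) (42, 53) (0, 53)]
2. ⊥bis P2·P0 via (30.74,25.7): [(0, 32.37) (0, 0) (42, 0) (42, 23.2568)]  |A|=1168.1626
3. ⊥bis P2·P1 via (21.91,29.86): [(18.9956, 28.2483) (0, 17.7436) (0, 0) (42, 0) (42, 23.2568)]  |A|=1029.2444
4. ⊥bis P2·P3 via (27.795,23.15): [(35.7019, 24.6234) (0.6192, 18.086) (0, 17.7436) (0, 0) (42, 0) (42, 23.2568)]  |A|=911.0508
5. ⊥bis P2·P4 via (26.425,25.47): [(35.7019, 24.6234) (3.7671, 18.6726) (0, 17.5425) (0, 0) (42, 0) (42, 23.2568)]  |A|=910.3146
6. canonical 6-gon: [(35.7019, 24.6234) (3.7671, 18.6726) (0, 17.5425) (0, 0) (42, 0) (42, 23.2568)]
7. shoelace: 910.3146

Area of P2's cell: 910.3146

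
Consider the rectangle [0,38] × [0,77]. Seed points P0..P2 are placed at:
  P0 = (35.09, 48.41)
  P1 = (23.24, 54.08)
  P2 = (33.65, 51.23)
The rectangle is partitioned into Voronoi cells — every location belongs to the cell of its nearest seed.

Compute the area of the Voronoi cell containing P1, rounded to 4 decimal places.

1. box [0,38]×[0,77]: [(0, 0) (38, 0) (38, 77) (0, 77)]
2. ⊥bis P1·P0 via (29.165,51.245): [(0, 0) (4.6452, 0) (38, 69.7097) (38, 77) (0, 77)]  |A|=1763.4252
3. ⊥bis P1·P2 via (28.445,52.655): [(0, 0) (4.6452, 0) (26.5798, 45.842) (35.1101, 77) (0, 77)]  |A|=1676.7742
4. canonical 5-gon: [(0, 0) (4.6452, 0) (26.5798, 45.842) (35.1101, 77) (0, 77)]
5. shoelace: 1676.7742

Area of P1's cell: 1676.7742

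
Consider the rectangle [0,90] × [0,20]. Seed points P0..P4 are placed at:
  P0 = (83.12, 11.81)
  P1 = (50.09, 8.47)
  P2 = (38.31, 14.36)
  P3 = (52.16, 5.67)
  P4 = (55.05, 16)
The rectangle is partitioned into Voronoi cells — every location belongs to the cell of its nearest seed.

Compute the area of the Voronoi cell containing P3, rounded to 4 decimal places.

Area of P3's cell: 183.5198

1. box [0,90]×[0,20]: [(0, 0) (90, 0) (90, 20) (0, 20)]
2. ⊥bis P3·P0 via (67.64,8.74): [(0, 0) (69.3733, 0) (65.4069, 20) (0, 20)]  |A|=1347.8023
3. ⊥bis P3·P1 via (51.125,7.07): [(41.5617, 0) (69.3733, 0) (65.8171, 17.9317)]  |A|=249.3542
4. ⊥bis P3·P2 via (45.235,10.015): [(41.5617, 0) (69.3733, 0) (65.8171, 17.9317)]  |A|=249.3542
5. ⊥bis P3·P4 via (53.605,10.835): [(55.5005, 10.3047) (41.5617, 0) (69.3733, 0) (68.0246, 6.8009)]  |A|=183.5198
6. canonical 4-gon: [(55.5005, 10.3047) (41.5617, 0) (69.3733, 0) (68.0246, 6.8009)]
7. shoelace: 183.5198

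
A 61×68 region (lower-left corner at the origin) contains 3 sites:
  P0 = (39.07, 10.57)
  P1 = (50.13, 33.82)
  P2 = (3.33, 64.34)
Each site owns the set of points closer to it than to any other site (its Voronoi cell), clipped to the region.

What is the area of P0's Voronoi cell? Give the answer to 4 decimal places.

Area of P0's cell: 1586.8306

1. box [0,61]×[0,68]: [(0, 0) (61, 0) (61, 68) (0, 68)]
2. ⊥bis P0·P1 via (44.6,22.195): [(0, 43.4112) (0, 0) (61, 0) (61, 14.3935)]  |A|=1763.0436
3. ⊥bis P0·P2 via (21.2,37.455): [(17.5796, 35.0486) (0, 23.3637) (0, 0) (61, 0) (61, 14.3935)]  |A|=1586.8306
4. canonical 5-gon: [(17.5796, 35.0486) (0, 23.3637) (0, 0) (61, 0) (61, 14.3935)]
5. shoelace: 1586.8306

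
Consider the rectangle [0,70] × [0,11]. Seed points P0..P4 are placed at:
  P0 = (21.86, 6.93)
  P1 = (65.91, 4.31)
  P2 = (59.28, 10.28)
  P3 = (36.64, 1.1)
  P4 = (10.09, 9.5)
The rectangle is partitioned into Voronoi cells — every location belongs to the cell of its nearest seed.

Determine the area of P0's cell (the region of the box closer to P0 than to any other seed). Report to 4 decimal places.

1. box [0,70]×[0,11]: [(0, 0) (70, 0) (70, 11) (0, 11)]
2. ⊥bis P0·P1 via (43.885,5.62): [(0, 0) (43.5507, 0) (44.205, 11) (0, 11)]  |A|=482.6565
3. ⊥bis P0·P2 via (40.57,8.605): [(0, 0) (41.3404, 0) (40.3556, 11) (0, 11)]  |A|=449.3277
4. ⊥bis P0·P3 via (29.25,4.015): [(0, 0) (27.6663, 0) (32.0052, 11) (0, 11)]  |A|=328.1934
5. ⊥bis P0·P4 via (15.975,8.215): [(14.1812, 0) (27.6663, 0) (32.0052, 11) (16.5831, 11)]  |A|=158.9894
6. canonical 4-gon: [(14.1812, 0) (27.6663, 0) (32.0052, 11) (16.5831, 11)]
7. shoelace: 158.9894

Area of P0's cell: 158.9894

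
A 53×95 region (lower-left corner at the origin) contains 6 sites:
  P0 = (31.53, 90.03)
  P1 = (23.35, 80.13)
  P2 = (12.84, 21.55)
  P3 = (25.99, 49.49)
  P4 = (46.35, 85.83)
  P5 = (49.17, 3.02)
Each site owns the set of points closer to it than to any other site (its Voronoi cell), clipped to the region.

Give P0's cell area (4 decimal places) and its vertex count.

Area of P0's cell: 217.8310 (3 vertices)

1. box [0,53]×[0,95]: [(0, 0) (53, 0) (53, 95) (0, 95)]
2. ⊥bis P0·P1 via (27.44,85.08): [(53, 63.9607) (53, 95) (15.4341, 95)]  |A|=583.0086
3. ⊥bis P0·P2 via (22.185,55.79): [(53, 63.9607) (53, 95) (15.4341, 95)]  |A|=583.0086
4. ⊥bis P0·P3 via (28.76,69.76): [(49.394, 66.9403) (53, 66.4475) (53, 95) (15.4341, 95)]  |A|=578.5249
5. ⊥bis P0·P4 via (38.94,87.93): [(36.1036, 77.9216) (40.9436, 95) (15.4341, 95)]  |A|=217.831
6. ⊥bis P0·P5 via (40.35,46.525): [(36.1036, 77.9216) (40.9436, 95) (15.4341, 95)]  |A|=217.831
7. canonical 3-gon: [(36.1036, 77.9216) (40.9436, 95) (15.4341, 95)]
8. shoelace: 217.831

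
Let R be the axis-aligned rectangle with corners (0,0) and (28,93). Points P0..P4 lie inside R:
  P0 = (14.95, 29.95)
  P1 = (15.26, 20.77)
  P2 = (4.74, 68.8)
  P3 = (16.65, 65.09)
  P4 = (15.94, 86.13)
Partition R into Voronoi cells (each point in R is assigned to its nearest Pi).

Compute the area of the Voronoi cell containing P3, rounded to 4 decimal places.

Area of P3's cell: 535.9758

1. box [0,28]×[0,93]: [(0, 0) (28, 0) (28, 93) (0, 93)]
2. ⊥bis P3·P0 via (15.8,47.52): [(0, 48.2844) (28, 46.9298) (28, 93) (0, 93)]  |A|=1271.0018
3. ⊥bis P3·P1 via (15.955,42.93): [(0, 48.2844) (28, 46.9298) (28, 93) (0, 93)]  |A|=1271.0018
4. ⊥bis P3·P2 via (10.695,66.945): [(4.8097, 48.0517) (28, 46.9298) (28, 93) (18.8112, 93)]  |A|=740.7018
5. ⊥bis P3·P4 via (16.295,75.61): [(13.3634, 75.5111) (4.8097, 48.0517) (28, 46.9298) (28, 76.005)]  |A|=535.9758
6. canonical 4-gon: [(13.3634, 75.5111) (4.8097, 48.0517) (28, 46.9298) (28, 76.005)]
7. shoelace: 535.9758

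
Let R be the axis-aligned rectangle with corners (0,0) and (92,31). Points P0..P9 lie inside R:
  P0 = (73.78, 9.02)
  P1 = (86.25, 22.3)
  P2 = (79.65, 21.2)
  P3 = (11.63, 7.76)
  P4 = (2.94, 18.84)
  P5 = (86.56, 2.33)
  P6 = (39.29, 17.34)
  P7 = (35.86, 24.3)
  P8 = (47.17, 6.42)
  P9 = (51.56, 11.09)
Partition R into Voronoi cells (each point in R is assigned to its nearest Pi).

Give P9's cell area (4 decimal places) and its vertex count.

Area of P9's cell: 374.2286 (7 vertices)

1. box [0,92]×[0,31]: [(0, 0) (92, 0) (92, 31) (0, 31)]
2. ⊥bis P9·P0 via (62.67,10.055): [(0, 0) (61.7333, 0) (64.6212, 31) (0, 31)]  |A|=1958.4948
3. ⊥bis P9·P1 via (68.905,16.695): [(0, 0) (61.7333, 0) (64.5454, 30.1861) (64.2824, 31) (0, 31)]  |A|=1958.3569
4. ⊥bis P9·P2 via (65.605,16.145): [(0, 0) (61.7333, 0) (63.7242, 21.3708) (60.2585, 31) (0, 31)]  |A|=1937.4899
5. ⊥bis P9·P3 via (31.595,9.425): [(32.381, 0) (61.7333, 0) (63.7242, 21.3708) (60.2585, 31) (29.7957, 31)]  |A|=973.7504
6. ⊥bis P9·P4 via (27.25,14.965): [(29.7992, 30.9578) (32.381, 0) (61.7333, 0) (63.7242, 21.3708) (60.2585, 31) (29.806, 31)]  |A|=973.7502
7. ⊥bis P9·P5 via (69.06,6.71): [(29.7992, 30.9578) (32.381, 0) (61.7333, 0) (63.7242, 21.3708) (60.2585, 31) (29.806, 31)]  |A|=973.7502
8. ⊥bis P9·P6 via (45.425,14.215): [(38.1843, 0) (61.7333, 0) (63.7242, 21.3708) (60.2585, 31) (53.9748, 31)]  |A|=509.024
9. ⊥bis P9·P7 via (43.71,17.695): [(52.548, 28.199) (38.1843, 0) (61.7333, 0) (63.7242, 21.3708) (60.2585, 31) (54.9048, 31)]  |A|=507.7215
10. ⊥bis P9·P8 via (49.365,8.755): [(52.548, 28.199) (44.8201, 13.0274) (58.6784, 0) (61.7333, 0) (63.7242, 21.3708) (60.2585, 31) (54.9048, 31)]  |A|=374.2286
11. canonical 7-gon: [(52.548, 28.199) (44.8201, 13.0274) (58.6784, 0) (61.7333, 0) (63.7242, 21.3708) (60.2585, 31) (54.9048, 31)]
12. shoelace: 374.2286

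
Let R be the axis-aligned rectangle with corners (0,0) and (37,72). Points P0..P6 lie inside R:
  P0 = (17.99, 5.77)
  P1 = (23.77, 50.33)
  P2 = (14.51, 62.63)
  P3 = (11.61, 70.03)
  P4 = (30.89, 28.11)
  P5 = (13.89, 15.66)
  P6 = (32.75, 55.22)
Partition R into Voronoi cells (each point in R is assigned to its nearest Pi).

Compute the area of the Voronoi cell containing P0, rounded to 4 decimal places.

1. box [0,37]×[0,72]: [(0, 0) (37, 0) (37, 72) (0, 72)]
2. ⊥bis P0·P1 via (20.88,28.05): [(0, 30.7584) (0, 0) (37, 0) (37, 25.959)]  |A|=1049.2725
3. ⊥bis P0·P2 via (16.25,34.2): [(0, 30.7584) (0, 0) (37, 0) (37, 25.959)]  |A|=1049.2725
4. ⊥bis P0·P3 via (14.8,37.9): [(0, 30.7584) (0, 0) (37, 0) (37, 25.959)]  |A|=1049.2725
5. ⊥bis P0·P4 via (24.44,16.94): [(0.6571, 30.6732) (0, 30.7584) (0, 0) (37, 0) (37, 9.6874)]  |A|=753.593
6. ⊥bis P0·P5 via (15.94,10.715): [(27.163, 15.3676) (0, 4.1069) (0, 0) (37, 0) (37, 9.6874)]  |A|=387.7262
7. ⊥bis P0·P6 via (25.37,30.495): [(27.163, 15.3676) (0, 4.1069) (0, 0) (37, 0) (37, 9.6874)]  |A|=387.7262
8. canonical 5-gon: [(27.163, 15.3676) (0, 4.1069) (0, 0) (37, 0) (37, 9.6874)]
9. shoelace: 387.7262

Area of P0's cell: 387.7262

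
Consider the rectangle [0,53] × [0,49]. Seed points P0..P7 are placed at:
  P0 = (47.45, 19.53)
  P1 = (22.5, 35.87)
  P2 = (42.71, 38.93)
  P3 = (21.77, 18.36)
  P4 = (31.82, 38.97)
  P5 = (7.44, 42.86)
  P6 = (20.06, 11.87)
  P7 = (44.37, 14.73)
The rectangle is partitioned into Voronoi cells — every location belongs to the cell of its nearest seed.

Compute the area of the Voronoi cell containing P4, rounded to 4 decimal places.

1. box [0,53]×[0,49]: [(0, 0) (53, 0) (53, 49) (0, 49)]
2. ⊥bis P4·P0 via (39.635,29.25): [(0, 0) (3.255, 0) (53, 39.9956) (53, 49) (0, 49)]  |A|=1602.208
3. ⊥bis P4·P1 via (27.16,37.42): [(31.9363, 23.0602) (53, 39.9956) (53, 49) (23.3083, 49)]  |A|=479.9315
4. ⊥bis P4·P2 via (37.265,38.95): [(31.9363, 23.0602) (37.2222, 27.3101) (37.3019, 49) (23.3083, 49)]  |A|=238.6522
5. ⊥bis P4·P3 via (26.795,28.665): [(30.7065, 26.7577) (34.3347, 24.9885) (37.2222, 27.3101) (37.3019, 49) (23.3083, 49)]  |A|=233.0326
6. ⊥bis P4·P5 via (19.63,40.915): [(30.7065, 26.7577) (34.3347, 24.9885) (37.2222, 27.3101) (37.3019, 49) (23.3083, 49)]  |A|=233.0326
7. ⊥bis P4·P6 via (25.94,25.42): [(30.7065, 26.7577) (34.3347, 24.9885) (37.2222, 27.3101) (37.3019, 49) (23.3083, 49)]  |A|=233.0326
8. ⊥bis P4·P7 via (38.095,26.85): [(30.7065, 26.7577) (34.3347, 24.9885) (37.2222, 27.3101) (37.3019, 49) (23.3083, 49)]  |A|=233.0326
9. canonical 5-gon: [(30.7065, 26.7577) (34.3347, 24.9885) (37.2222, 27.3101) (37.3019, 49) (23.3083, 49)]
10. shoelace: 233.0326

Area of P4's cell: 233.0326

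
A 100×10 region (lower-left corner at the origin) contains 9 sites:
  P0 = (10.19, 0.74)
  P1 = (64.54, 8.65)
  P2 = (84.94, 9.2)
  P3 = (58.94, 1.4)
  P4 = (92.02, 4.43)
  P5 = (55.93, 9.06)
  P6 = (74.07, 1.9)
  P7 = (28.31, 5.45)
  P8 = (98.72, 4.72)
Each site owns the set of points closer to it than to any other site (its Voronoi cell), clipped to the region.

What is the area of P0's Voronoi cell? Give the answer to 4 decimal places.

1. box [0,100]×[0,10]: [(0, 0) (100, 0) (100, 10) (0, 10)]
2. ⊥bis P0·P1 via (37.365,4.695): [(0, 0) (38.0483, 0) (36.5929, 10) (0, 10)]  |A|=373.2061
3. ⊥bis P0·P2 via (47.565,4.97): [(0, 0) (38.0483, 0) (36.5929, 10) (0, 10)]  |A|=373.2061
4. ⊥bis P0·P3 via (34.565,1.07): [(0, 0) (34.5795, 0) (34.4441, 10) (0, 10)]  |A|=345.1179
5. ⊥bis P0·P4 via (51.105,2.585): [(0, 0) (34.5795, 0) (34.4441, 10) (0, 10)]  |A|=345.1179
6. ⊥bis P0·P5 via (33.06,4.9): [(0, 0) (33.9513, 0) (32.1323, 10) (0, 10)]  |A|=330.4181
7. ⊥bis P0·P6 via (42.13,1.32): [(0, 0) (33.9513, 0) (32.1323, 10) (0, 10)]  |A|=330.4181
8. ⊥bis P0·P7 via (19.25,3.095): [(0, 0) (20.0545, 0) (17.4552, 10) (0, 10)]  |A|=187.5483
9. ⊥bis P0·P8 via (54.455,2.73): [(0, 0) (20.0545, 0) (17.4552, 10) (0, 10)]  |A|=187.5483
10. canonical 4-gon: [(0, 0) (20.0545, 0) (17.4552, 10) (0, 10)]
11. shoelace: 187.5483

Area of P0's cell: 187.5483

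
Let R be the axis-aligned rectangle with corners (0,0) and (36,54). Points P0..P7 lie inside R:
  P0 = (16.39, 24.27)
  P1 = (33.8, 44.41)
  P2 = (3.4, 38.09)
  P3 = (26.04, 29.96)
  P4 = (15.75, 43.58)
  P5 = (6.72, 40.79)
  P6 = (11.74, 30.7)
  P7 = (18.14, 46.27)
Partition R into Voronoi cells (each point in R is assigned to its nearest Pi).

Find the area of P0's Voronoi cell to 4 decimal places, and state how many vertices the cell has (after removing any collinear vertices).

Area of P0's cell: 739.2341 (5 vertices)

1. box [0,36]×[0,54]: [(0, 0) (36, 0) (36, 54) (0, 54)]
2. ⊥bis P0·P1 via (25.095,34.34): [(0, 0) (36, 0) (36, 24.9132) (2.3522, 54) (0, 54)]  |A|=1454.6461
3. ⊥bis P0·P2 via (9.895,31.18): [(0, 21.8793) (0, 0) (36, 0) (36, 24.9132) (18.9283, 39.6708)]  |A|=1133.7981
4. ⊥bis P0·P3 via (21.215,27.115): [(15.6362, 36.5764) (0, 21.8793) (0, 0) (36, 0) (36, 2.0403)]  |A|=850.2034
5. ⊥bis P0·P4 via (16.07,33.925): [(17.1779, 33.9617) (12.6964, 33.8132) (0, 21.8793) (0, 0) (36, 0) (36, 2.0403)]  |A|=844.23
6. ⊥bis P0·P5 via (11.555,32.53): [(17.1779, 33.9617) (13.8102, 33.8501) (10.9619, 32.1828) (0, 21.8793) (0, 0) (36, 0) (36, 2.0403)]  |A|=843.3541
7. ⊥bis P0·P6 via (14.065,27.485): [(18.9246, 30.9994) (0, 17.3136) (0, 0) (36, 0) (36, 2.0403)]  |A|=739.2341
8. ⊥bis P0·P7 via (17.265,35.27): [(18.9246, 30.9994) (0, 17.3136) (0, 0) (36, 0) (36, 2.0403)]  |A|=739.2341
9. canonical 5-gon: [(18.9246, 30.9994) (0, 17.3136) (0, 0) (36, 0) (36, 2.0403)]
10. shoelace: 739.2341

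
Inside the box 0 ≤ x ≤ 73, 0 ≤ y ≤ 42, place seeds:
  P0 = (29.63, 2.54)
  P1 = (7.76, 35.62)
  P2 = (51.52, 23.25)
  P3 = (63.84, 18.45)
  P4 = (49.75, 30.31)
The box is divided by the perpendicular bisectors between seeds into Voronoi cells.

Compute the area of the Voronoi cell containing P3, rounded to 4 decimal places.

1. box [0,73]×[0,42]: [(0, 0) (73, 0) (73, 42) (0, 42)]
2. ⊥bis P3·P0 via (46.735,10.495): [(51.6159, 0) (73, 0) (73, 42) (32.083, 42)]  |A|=1308.323
3. ⊥bis P3·P1 via (35.8,27.035): [(37.0873, 31.2396) (51.6159, 0) (73, 0) (73, 42) (40.3818, 42)]  |A|=1263.6737
4. ⊥bis P3·P2 via (57.68,20.85): [(50.4954, 2.4094) (51.6159, 0) (73, 0) (73, 42) (65.9203, 42)]  |A|=638.5046
5. ⊥bis P3·P4 via (56.795,24.38): [(61.0031, 29.3794) (50.4954, 2.4094) (51.6159, 0) (73, 0) (73, 42) (71.6263, 42)]  |A|=602.4977
6. canonical 6-gon: [(61.0031, 29.3794) (50.4954, 2.4094) (51.6159, 0) (73, 0) (73, 42) (71.6263, 42)]
7. shoelace: 602.4977

Area of P3's cell: 602.4977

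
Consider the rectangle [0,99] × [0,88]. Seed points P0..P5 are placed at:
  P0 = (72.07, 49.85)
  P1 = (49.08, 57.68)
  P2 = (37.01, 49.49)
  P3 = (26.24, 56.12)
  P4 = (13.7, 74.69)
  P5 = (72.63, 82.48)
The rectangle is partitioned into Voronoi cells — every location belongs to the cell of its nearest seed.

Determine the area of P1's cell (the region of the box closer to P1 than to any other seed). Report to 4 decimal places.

1. box [0,99]×[0,88]: [(0, 0) (99, 0) (99, 88) (0, 88)]
2. ⊥bis P1·P0 via (60.575,53.765): [(0, 0) (42.2636, 0) (72.2349, 88) (0, 88)]  |A|=5037.9303
3. ⊥bis P1·P2 via (43.045,53.585): [(54.6758, 36.4441) (72.2349, 88) (19.693, 88)]  |A|=1354.4212
4. ⊥bis P1·P3 via (37.66,56.9): [(37.309, 62.0384) (54.6758, 36.4441) (72.2349, 88) (35.5358, 88)]  |A|=1148.768
5. ⊥bis P1·P4 via (31.39,66.185): [(36.3248, 76.4491) (37.309, 62.0384) (54.6758, 36.4441) (72.2349, 88) (41.8782, 88)]  |A|=1112.1379
6. ⊥bis P1·P5 via (60.855,70.08): [(36.3248, 76.4491) (37.309, 62.0384) (54.6758, 36.4441) (64.8421, 66.2939) (41.9838, 88) (41.8782, 88)]  |A|=783.8213
7. canonical 6-gon: [(36.3248, 76.4491) (37.309, 62.0384) (54.6758, 36.4441) (64.8421, 66.2939) (41.9838, 88) (41.8782, 88)]
8. shoelace: 783.8213

Area of P1's cell: 783.8213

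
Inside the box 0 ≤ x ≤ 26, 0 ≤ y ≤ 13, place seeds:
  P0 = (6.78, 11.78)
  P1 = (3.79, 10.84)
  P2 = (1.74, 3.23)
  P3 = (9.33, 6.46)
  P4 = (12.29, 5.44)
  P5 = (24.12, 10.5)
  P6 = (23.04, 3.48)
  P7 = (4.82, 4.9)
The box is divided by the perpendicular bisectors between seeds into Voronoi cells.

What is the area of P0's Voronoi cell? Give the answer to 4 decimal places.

1. box [0,26]×[0,13]: [(0, 0) (26, 0) (26, 13) (0, 13)]
2. ⊥bis P0·P1 via (5.285,11.31): [(8.8407, 0) (26, 0) (26, 13) (4.7537, 13)]  |A|=249.6367
3. ⊥bis P0·P2 via (4.26,7.505): [(6.9865, 5.8978) (16.9917, 0) (26, 0) (26, 13) (4.7537, 13)]  |A|=225.6001
4. ⊥bis P0·P3 via (8.055,9.12): [(6.2461, 8.2529) (16.1497, 13) (4.7537, 13)]  |A|=27.0488
5. ⊥bis P0·P4 via (9.535,8.61): [(6.2461, 8.2529) (12.6636, 11.329) (14.5863, 13) (4.7537, 13)]  |A|=25.7426
6. ⊥bis P0·P5 via (15.45,11.14): [(6.2461, 8.2529) (12.6636, 11.329) (14.5863, 13) (4.7537, 13)]  |A|=25.7426
7. ⊥bis P0·P6 via (14.91,7.63): [(6.2461, 8.2529) (12.6636, 11.329) (14.5863, 13) (4.7537, 13)]  |A|=25.7426
8. ⊥bis P0·P7 via (5.8,8.34): [(6.2461, 8.2529) (12.6636, 11.329) (14.5863, 13) (4.7537, 13)]  |A|=25.7426
9. canonical 4-gon: [(6.2461, 8.2529) (12.6636, 11.329) (14.5863, 13) (4.7537, 13)]
10. shoelace: 25.7426

Area of P0's cell: 25.7426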